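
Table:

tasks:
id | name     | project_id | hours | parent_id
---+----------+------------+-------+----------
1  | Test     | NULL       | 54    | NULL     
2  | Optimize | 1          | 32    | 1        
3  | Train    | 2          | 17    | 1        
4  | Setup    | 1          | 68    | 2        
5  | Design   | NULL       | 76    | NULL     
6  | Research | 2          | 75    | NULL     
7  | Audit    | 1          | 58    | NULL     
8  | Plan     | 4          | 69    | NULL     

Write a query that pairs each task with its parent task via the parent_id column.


This is a self-join: tasks is joined to a second copy of itself, matching each row's parent_id to another row's id. Use LEFT JOIN so rows with parent_id=NULL are kept.
  - task 1 (Test): parent_id=NULL -> NULL
  - task 2 (Optimize): parent_id=1 -> Test
  - task 3 (Train): parent_id=1 -> Test
  - task 4 (Setup): parent_id=2 -> Optimize
  - task 5 (Design): parent_id=NULL -> NULL
  - task 6 (Research): parent_id=NULL -> NULL
  - task 7 (Audit): parent_id=NULL -> NULL
  - task 8 (Plan): parent_id=NULL -> NULL

SQL:
SELECT a.name AS item, b.name AS parent
FROM tasks a
LEFT JOIN tasks b ON a.parent_id = b.id

Result:
item     | parent  
---------+---------
Test     | NULL    
Optimize | Test    
Train    | Test    
Setup    | Optimize
Design   | NULL    
Research | NULL    
Audit    | NULL    
Plan     | NULL    


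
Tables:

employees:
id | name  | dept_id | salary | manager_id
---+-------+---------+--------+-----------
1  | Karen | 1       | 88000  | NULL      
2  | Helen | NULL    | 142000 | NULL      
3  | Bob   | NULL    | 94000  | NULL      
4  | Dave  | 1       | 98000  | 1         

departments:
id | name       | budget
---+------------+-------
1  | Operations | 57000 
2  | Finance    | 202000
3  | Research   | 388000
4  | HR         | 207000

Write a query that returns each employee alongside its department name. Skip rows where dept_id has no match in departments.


INNER JOIN keeps only employees rows whose dept_id matches an id in departments. Walk through each employee:
  - employee 1 (Karen): dept_id=1 -> matches Operations
  - employee 2 (Helen): dept_id=NULL, no match -> dropped
  - employee 3 (Bob): dept_id=NULL, no match -> dropped
  - employee 4 (Dave): dept_id=1 -> matches Operations
So 2 of 4 rows are dropped.

SQL:
SELECT a.name, b.name AS department
FROM employees a
INNER JOIN departments b ON a.dept_id = b.id

Result:
name  | department
------+-----------
Karen | Operations
Dave  | Operations


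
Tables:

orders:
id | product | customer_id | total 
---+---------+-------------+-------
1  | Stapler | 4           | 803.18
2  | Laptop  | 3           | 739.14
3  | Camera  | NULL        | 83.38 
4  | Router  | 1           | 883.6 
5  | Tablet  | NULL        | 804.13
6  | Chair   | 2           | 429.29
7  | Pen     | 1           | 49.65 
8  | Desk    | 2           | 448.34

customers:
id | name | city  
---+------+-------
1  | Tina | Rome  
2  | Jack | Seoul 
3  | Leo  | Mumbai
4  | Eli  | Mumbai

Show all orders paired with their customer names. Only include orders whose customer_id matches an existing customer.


INNER JOIN keeps only orders rows whose customer_id matches an id in customers. Walk through each order:
  - order 1 (Stapler): customer_id=4 -> matches Eli
  - order 2 (Laptop): customer_id=3 -> matches Leo
  - order 3 (Camera): customer_id=NULL, no match -> dropped
  - order 4 (Router): customer_id=1 -> matches Tina
  - order 5 (Tablet): customer_id=NULL, no match -> dropped
  - order 6 (Chair): customer_id=2 -> matches Jack
  - order 7 (Pen): customer_id=1 -> matches Tina
  - order 8 (Desk): customer_id=2 -> matches Jack
So 2 of 8 rows are dropped.

SQL:
SELECT a.product, b.name AS customer
FROM orders a
INNER JOIN customers b ON a.customer_id = b.id

Result:
product | customer
--------+---------
Stapler | Eli     
Laptop  | Leo     
Router  | Tina    
Chair   | Jack    
Pen     | Tina    
Desk    | Jack    


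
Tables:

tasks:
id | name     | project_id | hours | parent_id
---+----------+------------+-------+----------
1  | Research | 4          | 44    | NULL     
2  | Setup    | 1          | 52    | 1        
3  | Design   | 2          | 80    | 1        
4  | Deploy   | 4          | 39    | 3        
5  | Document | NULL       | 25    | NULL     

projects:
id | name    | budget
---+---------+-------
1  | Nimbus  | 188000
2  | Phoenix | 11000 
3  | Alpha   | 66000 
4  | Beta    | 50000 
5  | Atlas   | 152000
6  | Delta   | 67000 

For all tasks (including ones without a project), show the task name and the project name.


LEFT JOIN keeps every row from tasks (the left table); where project_id has no match in projects, the project columns become NULL. Walk through each task:
  - task 1 (Research): project_id=4 -> matches Beta
  - task 2 (Setup): project_id=1 -> matches Nimbus
  - task 3 (Design): project_id=2 -> matches Phoenix
  - task 4 (Deploy): project_id=4 -> matches Beta
  - task 5 (Document): project_id=NULL, no match -> kept with NULL
All 5 rows appear; 1 has NULL project.

SQL:
SELECT a.name, b.name AS project
FROM tasks a
LEFT JOIN projects b ON a.project_id = b.id

Result:
name     | project
---------+--------
Research | Beta   
Setup    | Nimbus 
Design   | Phoenix
Deploy   | Beta   
Document | NULL   


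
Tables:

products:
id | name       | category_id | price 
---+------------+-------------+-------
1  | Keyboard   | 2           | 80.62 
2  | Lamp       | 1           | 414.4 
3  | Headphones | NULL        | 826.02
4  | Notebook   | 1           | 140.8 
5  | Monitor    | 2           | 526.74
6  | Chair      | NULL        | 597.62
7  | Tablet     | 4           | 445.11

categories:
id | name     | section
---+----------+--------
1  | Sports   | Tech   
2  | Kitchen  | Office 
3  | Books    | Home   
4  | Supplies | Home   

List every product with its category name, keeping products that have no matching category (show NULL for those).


LEFT JOIN keeps every row from products (the left table); where category_id has no match in categories, the category columns become NULL. Walk through each product:
  - product 1 (Keyboard): category_id=2 -> matches Kitchen
  - product 2 (Lamp): category_id=1 -> matches Sports
  - product 3 (Headphones): category_id=NULL, no match -> kept with NULL
  - product 4 (Notebook): category_id=1 -> matches Sports
  - product 5 (Monitor): category_id=2 -> matches Kitchen
  - product 6 (Chair): category_id=NULL, no match -> kept with NULL
  - product 7 (Tablet): category_id=4 -> matches Supplies
All 7 rows appear; 2 have NULL category.

SQL:
SELECT a.name, b.name AS category
FROM products a
LEFT JOIN categories b ON a.category_id = b.id

Result:
name       | category
-----------+---------
Keyboard   | Kitchen 
Lamp       | Sports  
Headphones | NULL    
Notebook   | Sports  
Monitor    | Kitchen 
Chair      | NULL    
Tablet     | Supplies


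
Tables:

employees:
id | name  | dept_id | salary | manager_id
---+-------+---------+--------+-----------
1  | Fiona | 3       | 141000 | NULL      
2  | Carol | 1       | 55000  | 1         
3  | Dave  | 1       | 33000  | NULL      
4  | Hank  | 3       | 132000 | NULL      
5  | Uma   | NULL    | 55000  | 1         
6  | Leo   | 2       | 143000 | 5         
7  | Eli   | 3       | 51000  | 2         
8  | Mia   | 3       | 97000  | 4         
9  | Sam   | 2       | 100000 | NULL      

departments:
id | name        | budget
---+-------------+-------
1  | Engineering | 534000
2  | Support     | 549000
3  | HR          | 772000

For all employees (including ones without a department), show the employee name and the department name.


LEFT JOIN keeps every row from employees (the left table); where dept_id has no match in departments, the department columns become NULL. Walk through each employee:
  - employee 1 (Fiona): dept_id=3 -> matches HR
  - employee 2 (Carol): dept_id=1 -> matches Engineering
  - employee 3 (Dave): dept_id=1 -> matches Engineering
  - employee 4 (Hank): dept_id=3 -> matches HR
  - employee 5 (Uma): dept_id=NULL, no match -> kept with NULL
  - employee 6 (Leo): dept_id=2 -> matches Support
  - employee 7 (Eli): dept_id=3 -> matches HR
  - employee 8 (Mia): dept_id=3 -> matches HR
  - employee 9 (Sam): dept_id=2 -> matches Support
All 9 rows appear; 1 has NULL department.

SQL:
SELECT a.name, b.name AS department
FROM employees a
LEFT JOIN departments b ON a.dept_id = b.id

Result:
name  | department 
------+------------
Fiona | HR         
Carol | Engineering
Dave  | Engineering
Hank  | HR         
Uma   | NULL       
Leo   | Support    
Eli   | HR         
Mia   | HR         
Sam   | Support    


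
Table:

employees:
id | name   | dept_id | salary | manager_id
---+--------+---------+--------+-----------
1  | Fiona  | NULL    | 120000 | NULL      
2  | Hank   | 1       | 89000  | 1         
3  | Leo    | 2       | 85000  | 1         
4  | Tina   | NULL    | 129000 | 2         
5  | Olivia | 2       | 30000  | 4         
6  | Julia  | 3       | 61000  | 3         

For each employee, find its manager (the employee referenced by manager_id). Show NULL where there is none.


This is a self-join: employees is joined to a second copy of itself, matching each row's manager_id to another row's id. Use LEFT JOIN so rows with manager_id=NULL are kept.
  - employee 1 (Fiona): manager_id=NULL -> NULL
  - employee 2 (Hank): manager_id=1 -> Fiona
  - employee 3 (Leo): manager_id=1 -> Fiona
  - employee 4 (Tina): manager_id=2 -> Hank
  - employee 5 (Olivia): manager_id=4 -> Tina
  - employee 6 (Julia): manager_id=3 -> Leo

SQL:
SELECT a.name AS item, b.name AS manager
FROM employees a
LEFT JOIN employees b ON a.manager_id = b.id

Result:
item   | manager
-------+--------
Fiona  | NULL   
Hank   | Fiona  
Leo    | Fiona  
Tina   | Hank   
Olivia | Tina   
Julia  | Leo    


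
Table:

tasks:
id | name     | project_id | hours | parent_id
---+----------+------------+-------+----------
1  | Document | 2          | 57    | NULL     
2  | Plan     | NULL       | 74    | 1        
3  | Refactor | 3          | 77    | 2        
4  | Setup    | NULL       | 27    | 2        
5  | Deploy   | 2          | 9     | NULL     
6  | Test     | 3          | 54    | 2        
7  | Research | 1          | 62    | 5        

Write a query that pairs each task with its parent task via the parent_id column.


This is a self-join: tasks is joined to a second copy of itself, matching each row's parent_id to another row's id. Use LEFT JOIN so rows with parent_id=NULL are kept.
  - task 1 (Document): parent_id=NULL -> NULL
  - task 2 (Plan): parent_id=1 -> Document
  - task 3 (Refactor): parent_id=2 -> Plan
  - task 4 (Setup): parent_id=2 -> Plan
  - task 5 (Deploy): parent_id=NULL -> NULL
  - task 6 (Test): parent_id=2 -> Plan
  - task 7 (Research): parent_id=5 -> Deploy

SQL:
SELECT a.name AS item, b.name AS parent
FROM tasks a
LEFT JOIN tasks b ON a.parent_id = b.id

Result:
item     | parent  
---------+---------
Document | NULL    
Plan     | Document
Refactor | Plan    
Setup    | Plan    
Deploy   | NULL    
Test     | Plan    
Research | Deploy  


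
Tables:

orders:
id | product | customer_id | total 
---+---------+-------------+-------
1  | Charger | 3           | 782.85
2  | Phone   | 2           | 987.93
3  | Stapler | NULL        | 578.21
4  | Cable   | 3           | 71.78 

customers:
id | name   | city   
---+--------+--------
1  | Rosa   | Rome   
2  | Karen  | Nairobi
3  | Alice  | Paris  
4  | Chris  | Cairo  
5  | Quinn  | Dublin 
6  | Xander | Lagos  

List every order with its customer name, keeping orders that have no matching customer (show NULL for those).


LEFT JOIN keeps every row from orders (the left table); where customer_id has no match in customers, the customer columns become NULL. Walk through each order:
  - order 1 (Charger): customer_id=3 -> matches Alice
  - order 2 (Phone): customer_id=2 -> matches Karen
  - order 3 (Stapler): customer_id=NULL, no match -> kept with NULL
  - order 4 (Cable): customer_id=3 -> matches Alice
All 4 rows appear; 1 has NULL customer.

SQL:
SELECT a.product, b.name AS customer
FROM orders a
LEFT JOIN customers b ON a.customer_id = b.id

Result:
product | customer
--------+---------
Charger | Alice   
Phone   | Karen   
Stapler | NULL    
Cable   | Alice   


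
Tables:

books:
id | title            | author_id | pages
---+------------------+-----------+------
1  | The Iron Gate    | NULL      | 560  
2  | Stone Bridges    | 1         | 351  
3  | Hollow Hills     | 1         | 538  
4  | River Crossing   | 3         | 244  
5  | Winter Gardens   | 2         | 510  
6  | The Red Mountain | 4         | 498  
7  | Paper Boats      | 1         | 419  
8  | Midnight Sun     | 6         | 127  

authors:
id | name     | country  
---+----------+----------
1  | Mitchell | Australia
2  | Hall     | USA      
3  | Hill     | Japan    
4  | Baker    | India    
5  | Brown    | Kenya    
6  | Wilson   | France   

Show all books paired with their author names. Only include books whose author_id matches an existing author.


INNER JOIN keeps only books rows whose author_id matches an id in authors. Walk through each book:
  - book 1 (The Iron Gate): author_id=NULL, no match -> dropped
  - book 2 (Stone Bridges): author_id=1 -> matches Mitchell
  - book 3 (Hollow Hills): author_id=1 -> matches Mitchell
  - book 4 (River Crossing): author_id=3 -> matches Hill
  - book 5 (Winter Gardens): author_id=2 -> matches Hall
  - book 6 (The Red Mountain): author_id=4 -> matches Baker
  - book 7 (Paper Boats): author_id=1 -> matches Mitchell
  - book 8 (Midnight Sun): author_id=6 -> matches Wilson
So 1 of 8 rows is dropped.

SQL:
SELECT a.title, b.name AS author
FROM books a
INNER JOIN authors b ON a.author_id = b.id

Result:
title            | author  
-----------------+---------
Stone Bridges    | Mitchell
Hollow Hills     | Mitchell
River Crossing   | Hill    
Winter Gardens   | Hall    
The Red Mountain | Baker   
Paper Boats      | Mitchell
Midnight Sun     | Wilson  


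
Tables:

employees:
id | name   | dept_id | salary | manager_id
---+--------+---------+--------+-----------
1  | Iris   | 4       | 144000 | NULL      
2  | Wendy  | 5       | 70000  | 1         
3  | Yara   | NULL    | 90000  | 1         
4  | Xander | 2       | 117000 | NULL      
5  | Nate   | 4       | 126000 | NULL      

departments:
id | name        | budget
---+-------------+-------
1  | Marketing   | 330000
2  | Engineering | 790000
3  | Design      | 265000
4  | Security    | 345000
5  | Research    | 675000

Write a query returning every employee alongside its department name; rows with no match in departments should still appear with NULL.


LEFT JOIN keeps every row from employees (the left table); where dept_id has no match in departments, the department columns become NULL. Walk through each employee:
  - employee 1 (Iris): dept_id=4 -> matches Security
  - employee 2 (Wendy): dept_id=5 -> matches Research
  - employee 3 (Yara): dept_id=NULL, no match -> kept with NULL
  - employee 4 (Xander): dept_id=2 -> matches Engineering
  - employee 5 (Nate): dept_id=4 -> matches Security
All 5 rows appear; 1 has NULL department.

SQL:
SELECT a.name, b.name AS department
FROM employees a
LEFT JOIN departments b ON a.dept_id = b.id

Result:
name   | department 
-------+------------
Iris   | Security   
Wendy  | Research   
Yara   | NULL       
Xander | Engineering
Nate   | Security   


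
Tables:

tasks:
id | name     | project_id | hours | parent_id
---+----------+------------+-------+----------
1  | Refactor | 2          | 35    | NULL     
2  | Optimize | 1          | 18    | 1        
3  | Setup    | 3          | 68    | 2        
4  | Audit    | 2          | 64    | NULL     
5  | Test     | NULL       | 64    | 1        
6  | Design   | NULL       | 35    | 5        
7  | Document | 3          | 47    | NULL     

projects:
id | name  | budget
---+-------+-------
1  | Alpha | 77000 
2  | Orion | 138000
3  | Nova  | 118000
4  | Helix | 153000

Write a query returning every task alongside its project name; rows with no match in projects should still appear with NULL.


LEFT JOIN keeps every row from tasks (the left table); where project_id has no match in projects, the project columns become NULL. Walk through each task:
  - task 1 (Refactor): project_id=2 -> matches Orion
  - task 2 (Optimize): project_id=1 -> matches Alpha
  - task 3 (Setup): project_id=3 -> matches Nova
  - task 4 (Audit): project_id=2 -> matches Orion
  - task 5 (Test): project_id=NULL, no match -> kept with NULL
  - task 6 (Design): project_id=NULL, no match -> kept with NULL
  - task 7 (Document): project_id=3 -> matches Nova
All 7 rows appear; 2 have NULL project.

SQL:
SELECT a.name, b.name AS project
FROM tasks a
LEFT JOIN projects b ON a.project_id = b.id

Result:
name     | project
---------+--------
Refactor | Orion  
Optimize | Alpha  
Setup    | Nova   
Audit    | Orion  
Test     | NULL   
Design   | NULL   
Document | Nova   


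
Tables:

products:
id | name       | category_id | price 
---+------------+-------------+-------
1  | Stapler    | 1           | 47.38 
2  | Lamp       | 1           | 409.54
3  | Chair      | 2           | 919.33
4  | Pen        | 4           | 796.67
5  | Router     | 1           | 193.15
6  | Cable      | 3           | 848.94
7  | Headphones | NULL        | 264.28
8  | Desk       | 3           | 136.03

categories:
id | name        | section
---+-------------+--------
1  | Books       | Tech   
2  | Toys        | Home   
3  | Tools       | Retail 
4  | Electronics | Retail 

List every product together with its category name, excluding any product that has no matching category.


INNER JOIN keeps only products rows whose category_id matches an id in categories. Walk through each product:
  - product 1 (Stapler): category_id=1 -> matches Books
  - product 2 (Lamp): category_id=1 -> matches Books
  - product 3 (Chair): category_id=2 -> matches Toys
  - product 4 (Pen): category_id=4 -> matches Electronics
  - product 5 (Router): category_id=1 -> matches Books
  - product 6 (Cable): category_id=3 -> matches Tools
  - product 7 (Headphones): category_id=NULL, no match -> dropped
  - product 8 (Desk): category_id=3 -> matches Tools
So 1 of 8 rows is dropped.

SQL:
SELECT a.name, b.name AS category
FROM products a
INNER JOIN categories b ON a.category_id = b.id

Result:
name    | category   
--------+------------
Stapler | Books      
Lamp    | Books      
Chair   | Toys       
Pen     | Electronics
Router  | Books      
Cable   | Tools      
Desk    | Tools      


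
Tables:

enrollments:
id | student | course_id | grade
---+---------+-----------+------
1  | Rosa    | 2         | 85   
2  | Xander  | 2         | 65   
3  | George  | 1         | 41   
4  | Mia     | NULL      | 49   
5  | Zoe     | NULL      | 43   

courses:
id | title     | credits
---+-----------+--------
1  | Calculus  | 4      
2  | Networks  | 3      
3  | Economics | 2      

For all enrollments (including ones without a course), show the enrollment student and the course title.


LEFT JOIN keeps every row from enrollments (the left table); where course_id has no match in courses, the course columns become NULL. Walk through each enrollment:
  - enrollment 1 (Rosa): course_id=2 -> matches Networks
  - enrollment 2 (Xander): course_id=2 -> matches Networks
  - enrollment 3 (George): course_id=1 -> matches Calculus
  - enrollment 4 (Mia): course_id=NULL, no match -> kept with NULL
  - enrollment 5 (Zoe): course_id=NULL, no match -> kept with NULL
All 5 rows appear; 2 have NULL course.

SQL:
SELECT a.student, b.title AS course
FROM enrollments a
LEFT JOIN courses b ON a.course_id = b.id

Result:
student | course  
--------+---------
Rosa    | Networks
Xander  | Networks
George  | Calculus
Mia     | NULL    
Zoe     | NULL    


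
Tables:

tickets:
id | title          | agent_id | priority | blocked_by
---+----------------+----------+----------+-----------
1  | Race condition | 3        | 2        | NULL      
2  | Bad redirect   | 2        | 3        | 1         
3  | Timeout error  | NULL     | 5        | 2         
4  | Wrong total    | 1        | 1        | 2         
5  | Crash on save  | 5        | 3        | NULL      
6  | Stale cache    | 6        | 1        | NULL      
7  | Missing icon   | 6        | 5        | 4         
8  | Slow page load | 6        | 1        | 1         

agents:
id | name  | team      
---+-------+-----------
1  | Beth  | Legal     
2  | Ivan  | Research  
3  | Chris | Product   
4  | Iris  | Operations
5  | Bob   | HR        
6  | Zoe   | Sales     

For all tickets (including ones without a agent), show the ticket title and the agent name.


LEFT JOIN keeps every row from tickets (the left table); where agent_id has no match in agents, the agent columns become NULL. Walk through each ticket:
  - ticket 1 (Race condition): agent_id=3 -> matches Chris
  - ticket 2 (Bad redirect): agent_id=2 -> matches Ivan
  - ticket 3 (Timeout error): agent_id=NULL, no match -> kept with NULL
  - ticket 4 (Wrong total): agent_id=1 -> matches Beth
  - ticket 5 (Crash on save): agent_id=5 -> matches Bob
  - ticket 6 (Stale cache): agent_id=6 -> matches Zoe
  - ticket 7 (Missing icon): agent_id=6 -> matches Zoe
  - ticket 8 (Slow page load): agent_id=6 -> matches Zoe
All 8 rows appear; 1 has NULL agent.

SQL:
SELECT a.title, b.name AS agent
FROM tickets a
LEFT JOIN agents b ON a.agent_id = b.id

Result:
title          | agent
---------------+------
Race condition | Chris
Bad redirect   | Ivan 
Timeout error  | NULL 
Wrong total    | Beth 
Crash on save  | Bob  
Stale cache    | Zoe  
Missing icon   | Zoe  
Slow page load | Zoe  


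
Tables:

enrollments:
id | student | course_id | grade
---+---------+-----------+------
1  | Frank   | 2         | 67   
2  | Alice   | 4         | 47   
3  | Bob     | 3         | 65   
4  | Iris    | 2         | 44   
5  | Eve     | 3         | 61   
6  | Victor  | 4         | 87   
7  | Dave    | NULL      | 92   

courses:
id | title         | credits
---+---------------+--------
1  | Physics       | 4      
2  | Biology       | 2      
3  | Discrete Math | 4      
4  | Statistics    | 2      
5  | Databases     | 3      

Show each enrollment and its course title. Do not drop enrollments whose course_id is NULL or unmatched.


LEFT JOIN keeps every row from enrollments (the left table); where course_id has no match in courses, the course columns become NULL. Walk through each enrollment:
  - enrollment 1 (Frank): course_id=2 -> matches Biology
  - enrollment 2 (Alice): course_id=4 -> matches Statistics
  - enrollment 3 (Bob): course_id=3 -> matches Discrete Math
  - enrollment 4 (Iris): course_id=2 -> matches Biology
  - enrollment 5 (Eve): course_id=3 -> matches Discrete Math
  - enrollment 6 (Victor): course_id=4 -> matches Statistics
  - enrollment 7 (Dave): course_id=NULL, no match -> kept with NULL
All 7 rows appear; 1 has NULL course.

SQL:
SELECT a.student, b.title AS course
FROM enrollments a
LEFT JOIN courses b ON a.course_id = b.id

Result:
student | course       
--------+--------------
Frank   | Biology      
Alice   | Statistics   
Bob     | Discrete Math
Iris    | Biology      
Eve     | Discrete Math
Victor  | Statistics   
Dave    | NULL         


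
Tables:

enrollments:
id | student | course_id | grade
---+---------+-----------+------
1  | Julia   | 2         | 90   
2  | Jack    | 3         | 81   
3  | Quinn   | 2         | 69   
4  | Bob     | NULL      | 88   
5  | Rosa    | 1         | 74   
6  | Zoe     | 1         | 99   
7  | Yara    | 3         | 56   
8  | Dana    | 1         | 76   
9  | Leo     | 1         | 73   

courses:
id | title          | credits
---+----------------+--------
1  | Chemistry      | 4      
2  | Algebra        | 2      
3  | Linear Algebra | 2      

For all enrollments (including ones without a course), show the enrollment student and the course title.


LEFT JOIN keeps every row from enrollments (the left table); where course_id has no match in courses, the course columns become NULL. Walk through each enrollment:
  - enrollment 1 (Julia): course_id=2 -> matches Algebra
  - enrollment 2 (Jack): course_id=3 -> matches Linear Algebra
  - enrollment 3 (Quinn): course_id=2 -> matches Algebra
  - enrollment 4 (Bob): course_id=NULL, no match -> kept with NULL
  - enrollment 5 (Rosa): course_id=1 -> matches Chemistry
  - enrollment 6 (Zoe): course_id=1 -> matches Chemistry
  - enrollment 7 (Yara): course_id=3 -> matches Linear Algebra
  - enrollment 8 (Dana): course_id=1 -> matches Chemistry
  - enrollment 9 (Leo): course_id=1 -> matches Chemistry
All 9 rows appear; 1 has NULL course.

SQL:
SELECT a.student, b.title AS course
FROM enrollments a
LEFT JOIN courses b ON a.course_id = b.id

Result:
student | course        
--------+---------------
Julia   | Algebra       
Jack    | Linear Algebra
Quinn   | Algebra       
Bob     | NULL          
Rosa    | Chemistry     
Zoe     | Chemistry     
Yara    | Linear Algebra
Dana    | Chemistry     
Leo     | Chemistry     


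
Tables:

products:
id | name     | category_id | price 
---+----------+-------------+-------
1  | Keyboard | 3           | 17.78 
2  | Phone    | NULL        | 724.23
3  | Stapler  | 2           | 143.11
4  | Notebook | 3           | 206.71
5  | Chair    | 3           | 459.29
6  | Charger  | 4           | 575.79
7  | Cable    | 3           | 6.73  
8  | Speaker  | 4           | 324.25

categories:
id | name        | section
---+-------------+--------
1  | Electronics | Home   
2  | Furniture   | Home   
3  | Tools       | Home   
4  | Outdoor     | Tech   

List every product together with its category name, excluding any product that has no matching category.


INNER JOIN keeps only products rows whose category_id matches an id in categories. Walk through each product:
  - product 1 (Keyboard): category_id=3 -> matches Tools
  - product 2 (Phone): category_id=NULL, no match -> dropped
  - product 3 (Stapler): category_id=2 -> matches Furniture
  - product 4 (Notebook): category_id=3 -> matches Tools
  - product 5 (Chair): category_id=3 -> matches Tools
  - product 6 (Charger): category_id=4 -> matches Outdoor
  - product 7 (Cable): category_id=3 -> matches Tools
  - product 8 (Speaker): category_id=4 -> matches Outdoor
So 1 of 8 rows is dropped.

SQL:
SELECT a.name, b.name AS category
FROM products a
INNER JOIN categories b ON a.category_id = b.id

Result:
name     | category 
---------+----------
Keyboard | Tools    
Stapler  | Furniture
Notebook | Tools    
Chair    | Tools    
Charger  | Outdoor  
Cable    | Tools    
Speaker  | Outdoor  


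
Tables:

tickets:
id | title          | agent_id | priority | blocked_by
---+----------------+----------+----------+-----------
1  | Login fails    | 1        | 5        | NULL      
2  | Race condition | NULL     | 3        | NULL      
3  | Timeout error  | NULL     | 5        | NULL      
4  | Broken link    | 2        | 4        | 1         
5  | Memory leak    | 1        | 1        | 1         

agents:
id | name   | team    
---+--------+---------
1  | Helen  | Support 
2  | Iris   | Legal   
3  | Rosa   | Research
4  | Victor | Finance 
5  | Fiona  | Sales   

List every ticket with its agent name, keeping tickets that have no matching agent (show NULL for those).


LEFT JOIN keeps every row from tickets (the left table); where agent_id has no match in agents, the agent columns become NULL. Walk through each ticket:
  - ticket 1 (Login fails): agent_id=1 -> matches Helen
  - ticket 2 (Race condition): agent_id=NULL, no match -> kept with NULL
  - ticket 3 (Timeout error): agent_id=NULL, no match -> kept with NULL
  - ticket 4 (Broken link): agent_id=2 -> matches Iris
  - ticket 5 (Memory leak): agent_id=1 -> matches Helen
All 5 rows appear; 2 have NULL agent.

SQL:
SELECT a.title, b.name AS agent
FROM tickets a
LEFT JOIN agents b ON a.agent_id = b.id

Result:
title          | agent
---------------+------
Login fails    | Helen
Race condition | NULL 
Timeout error  | NULL 
Broken link    | Iris 
Memory leak    | Helen


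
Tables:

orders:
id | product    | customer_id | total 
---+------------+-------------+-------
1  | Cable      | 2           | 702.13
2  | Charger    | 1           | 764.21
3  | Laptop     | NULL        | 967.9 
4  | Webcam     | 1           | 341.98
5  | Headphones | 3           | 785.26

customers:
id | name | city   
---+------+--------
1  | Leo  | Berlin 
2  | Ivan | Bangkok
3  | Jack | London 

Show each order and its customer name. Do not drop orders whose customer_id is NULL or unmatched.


LEFT JOIN keeps every row from orders (the left table); where customer_id has no match in customers, the customer columns become NULL. Walk through each order:
  - order 1 (Cable): customer_id=2 -> matches Ivan
  - order 2 (Charger): customer_id=1 -> matches Leo
  - order 3 (Laptop): customer_id=NULL, no match -> kept with NULL
  - order 4 (Webcam): customer_id=1 -> matches Leo
  - order 5 (Headphones): customer_id=3 -> matches Jack
All 5 rows appear; 1 has NULL customer.

SQL:
SELECT a.product, b.name AS customer
FROM orders a
LEFT JOIN customers b ON a.customer_id = b.id

Result:
product    | customer
-----------+---------
Cable      | Ivan    
Charger    | Leo     
Laptop     | NULL    
Webcam     | Leo     
Headphones | Jack    


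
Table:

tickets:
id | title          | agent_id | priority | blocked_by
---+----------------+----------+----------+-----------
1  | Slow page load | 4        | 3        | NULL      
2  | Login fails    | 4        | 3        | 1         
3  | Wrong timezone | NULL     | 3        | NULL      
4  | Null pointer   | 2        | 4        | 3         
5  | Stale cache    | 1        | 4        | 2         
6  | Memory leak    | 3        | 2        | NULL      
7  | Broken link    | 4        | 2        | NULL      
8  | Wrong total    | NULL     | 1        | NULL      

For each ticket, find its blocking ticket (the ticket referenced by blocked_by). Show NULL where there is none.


This is a self-join: tickets is joined to a second copy of itself, matching each row's blocked_by to another row's id. Use LEFT JOIN so rows with blocked_by=NULL are kept.
  - ticket 1 (Slow page load): blocked_by=NULL -> NULL
  - ticket 2 (Login fails): blocked_by=1 -> Slow page load
  - ticket 3 (Wrong timezone): blocked_by=NULL -> NULL
  - ticket 4 (Null pointer): blocked_by=3 -> Wrong timezone
  - ticket 5 (Stale cache): blocked_by=2 -> Login fails
  - ticket 6 (Memory leak): blocked_by=NULL -> NULL
  - ticket 7 (Broken link): blocked_by=NULL -> NULL
  - ticket 8 (Wrong total): blocked_by=NULL -> NULL

SQL:
SELECT a.title AS item, b.title AS blocked_by
FROM tickets a
LEFT JOIN tickets b ON a.blocked_by = b.id

Result:
item           | blocked_by    
---------------+---------------
Slow page load | NULL          
Login fails    | Slow page load
Wrong timezone | NULL          
Null pointer   | Wrong timezone
Stale cache    | Login fails   
Memory leak    | NULL          
Broken link    | NULL          
Wrong total    | NULL          


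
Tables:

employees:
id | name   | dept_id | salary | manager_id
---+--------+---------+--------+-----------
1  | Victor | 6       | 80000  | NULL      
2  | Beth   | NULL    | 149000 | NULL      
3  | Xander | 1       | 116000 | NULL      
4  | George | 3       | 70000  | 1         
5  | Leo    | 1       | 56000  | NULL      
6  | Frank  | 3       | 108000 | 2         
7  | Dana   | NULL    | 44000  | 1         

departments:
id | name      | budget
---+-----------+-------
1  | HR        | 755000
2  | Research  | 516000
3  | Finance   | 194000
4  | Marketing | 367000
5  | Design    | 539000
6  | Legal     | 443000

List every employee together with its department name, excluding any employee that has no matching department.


INNER JOIN keeps only employees rows whose dept_id matches an id in departments. Walk through each employee:
  - employee 1 (Victor): dept_id=6 -> matches Legal
  - employee 2 (Beth): dept_id=NULL, no match -> dropped
  - employee 3 (Xander): dept_id=1 -> matches HR
  - employee 4 (George): dept_id=3 -> matches Finance
  - employee 5 (Leo): dept_id=1 -> matches HR
  - employee 6 (Frank): dept_id=3 -> matches Finance
  - employee 7 (Dana): dept_id=NULL, no match -> dropped
So 2 of 7 rows are dropped.

SQL:
SELECT a.name, b.name AS department
FROM employees a
INNER JOIN departments b ON a.dept_id = b.id

Result:
name   | department
-------+-----------
Victor | Legal     
Xander | HR        
George | Finance   
Leo    | HR        
Frank  | Finance   


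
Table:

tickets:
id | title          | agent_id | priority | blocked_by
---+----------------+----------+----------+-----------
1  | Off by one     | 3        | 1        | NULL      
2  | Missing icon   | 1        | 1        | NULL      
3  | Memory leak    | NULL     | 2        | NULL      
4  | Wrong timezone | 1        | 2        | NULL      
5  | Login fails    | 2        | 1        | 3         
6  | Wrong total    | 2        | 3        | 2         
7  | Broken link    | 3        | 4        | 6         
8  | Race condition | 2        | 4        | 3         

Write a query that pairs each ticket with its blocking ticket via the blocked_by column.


This is a self-join: tickets is joined to a second copy of itself, matching each row's blocked_by to another row's id. Use LEFT JOIN so rows with blocked_by=NULL are kept.
  - ticket 1 (Off by one): blocked_by=NULL -> NULL
  - ticket 2 (Missing icon): blocked_by=NULL -> NULL
  - ticket 3 (Memory leak): blocked_by=NULL -> NULL
  - ticket 4 (Wrong timezone): blocked_by=NULL -> NULL
  - ticket 5 (Login fails): blocked_by=3 -> Memory leak
  - ticket 6 (Wrong total): blocked_by=2 -> Missing icon
  - ticket 7 (Broken link): blocked_by=6 -> Wrong total
  - ticket 8 (Race condition): blocked_by=3 -> Memory leak

SQL:
SELECT a.title AS item, b.title AS blocked_by
FROM tickets a
LEFT JOIN tickets b ON a.blocked_by = b.id

Result:
item           | blocked_by  
---------------+-------------
Off by one     | NULL        
Missing icon   | NULL        
Memory leak    | NULL        
Wrong timezone | NULL        
Login fails    | Memory leak 
Wrong total    | Missing icon
Broken link    | Wrong total 
Race condition | Memory leak 


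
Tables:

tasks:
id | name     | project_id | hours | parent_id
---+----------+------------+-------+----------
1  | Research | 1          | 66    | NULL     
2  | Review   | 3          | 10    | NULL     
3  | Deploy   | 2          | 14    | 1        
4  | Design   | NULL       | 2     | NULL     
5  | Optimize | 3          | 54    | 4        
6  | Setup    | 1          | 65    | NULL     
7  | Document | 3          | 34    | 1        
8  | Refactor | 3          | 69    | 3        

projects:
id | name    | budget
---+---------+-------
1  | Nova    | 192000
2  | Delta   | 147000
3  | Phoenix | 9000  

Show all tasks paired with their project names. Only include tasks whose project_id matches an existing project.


INNER JOIN keeps only tasks rows whose project_id matches an id in projects. Walk through each task:
  - task 1 (Research): project_id=1 -> matches Nova
  - task 2 (Review): project_id=3 -> matches Phoenix
  - task 3 (Deploy): project_id=2 -> matches Delta
  - task 4 (Design): project_id=NULL, no match -> dropped
  - task 5 (Optimize): project_id=3 -> matches Phoenix
  - task 6 (Setup): project_id=1 -> matches Nova
  - task 7 (Document): project_id=3 -> matches Phoenix
  - task 8 (Refactor): project_id=3 -> matches Phoenix
So 1 of 8 rows is dropped.

SQL:
SELECT a.name, b.name AS project
FROM tasks a
INNER JOIN projects b ON a.project_id = b.id

Result:
name     | project
---------+--------
Research | Nova   
Review   | Phoenix
Deploy   | Delta  
Optimize | Phoenix
Setup    | Nova   
Document | Phoenix
Refactor | Phoenix


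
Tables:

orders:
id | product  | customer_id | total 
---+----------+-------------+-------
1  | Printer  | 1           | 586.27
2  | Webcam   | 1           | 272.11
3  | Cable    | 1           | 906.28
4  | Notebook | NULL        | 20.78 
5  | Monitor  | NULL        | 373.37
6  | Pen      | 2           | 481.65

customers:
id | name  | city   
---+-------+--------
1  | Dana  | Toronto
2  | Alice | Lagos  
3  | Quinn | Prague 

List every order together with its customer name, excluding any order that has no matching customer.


INNER JOIN keeps only orders rows whose customer_id matches an id in customers. Walk through each order:
  - order 1 (Printer): customer_id=1 -> matches Dana
  - order 2 (Webcam): customer_id=1 -> matches Dana
  - order 3 (Cable): customer_id=1 -> matches Dana
  - order 4 (Notebook): customer_id=NULL, no match -> dropped
  - order 5 (Monitor): customer_id=NULL, no match -> dropped
  - order 6 (Pen): customer_id=2 -> matches Alice
So 2 of 6 rows are dropped.

SQL:
SELECT a.product, b.name AS customer
FROM orders a
INNER JOIN customers b ON a.customer_id = b.id

Result:
product | customer
--------+---------
Printer | Dana    
Webcam  | Dana    
Cable   | Dana    
Pen     | Alice   


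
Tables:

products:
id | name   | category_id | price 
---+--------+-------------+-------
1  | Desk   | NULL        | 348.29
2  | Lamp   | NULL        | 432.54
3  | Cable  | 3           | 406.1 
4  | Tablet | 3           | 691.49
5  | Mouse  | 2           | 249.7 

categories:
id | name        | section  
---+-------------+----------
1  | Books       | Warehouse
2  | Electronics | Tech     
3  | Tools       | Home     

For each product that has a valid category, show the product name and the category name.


INNER JOIN keeps only products rows whose category_id matches an id in categories. Walk through each product:
  - product 1 (Desk): category_id=NULL, no match -> dropped
  - product 2 (Lamp): category_id=NULL, no match -> dropped
  - product 3 (Cable): category_id=3 -> matches Tools
  - product 4 (Tablet): category_id=3 -> matches Tools
  - product 5 (Mouse): category_id=2 -> matches Electronics
So 2 of 5 rows are dropped.

SQL:
SELECT a.name, b.name AS category
FROM products a
INNER JOIN categories b ON a.category_id = b.id

Result:
name   | category   
-------+------------
Cable  | Tools      
Tablet | Tools      
Mouse  | Electronics


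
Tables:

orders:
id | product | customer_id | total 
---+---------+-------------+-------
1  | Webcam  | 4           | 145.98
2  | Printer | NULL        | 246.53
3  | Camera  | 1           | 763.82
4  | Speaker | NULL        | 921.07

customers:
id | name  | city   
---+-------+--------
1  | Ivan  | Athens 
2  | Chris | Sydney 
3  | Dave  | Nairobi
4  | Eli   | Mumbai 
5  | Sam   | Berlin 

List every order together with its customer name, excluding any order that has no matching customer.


INNER JOIN keeps only orders rows whose customer_id matches an id in customers. Walk through each order:
  - order 1 (Webcam): customer_id=4 -> matches Eli
  - order 2 (Printer): customer_id=NULL, no match -> dropped
  - order 3 (Camera): customer_id=1 -> matches Ivan
  - order 4 (Speaker): customer_id=NULL, no match -> dropped
So 2 of 4 rows are dropped.

SQL:
SELECT a.product, b.name AS customer
FROM orders a
INNER JOIN customers b ON a.customer_id = b.id

Result:
product | customer
--------+---------
Webcam  | Eli     
Camera  | Ivan    


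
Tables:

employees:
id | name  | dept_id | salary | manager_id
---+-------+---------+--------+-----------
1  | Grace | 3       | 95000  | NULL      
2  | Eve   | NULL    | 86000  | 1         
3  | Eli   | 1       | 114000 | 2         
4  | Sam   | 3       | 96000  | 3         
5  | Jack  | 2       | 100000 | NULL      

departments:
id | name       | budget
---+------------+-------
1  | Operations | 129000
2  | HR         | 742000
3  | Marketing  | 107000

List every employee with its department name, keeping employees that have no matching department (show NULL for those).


LEFT JOIN keeps every row from employees (the left table); where dept_id has no match in departments, the department columns become NULL. Walk through each employee:
  - employee 1 (Grace): dept_id=3 -> matches Marketing
  - employee 2 (Eve): dept_id=NULL, no match -> kept with NULL
  - employee 3 (Eli): dept_id=1 -> matches Operations
  - employee 4 (Sam): dept_id=3 -> matches Marketing
  - employee 5 (Jack): dept_id=2 -> matches HR
All 5 rows appear; 1 has NULL department.

SQL:
SELECT a.name, b.name AS department
FROM employees a
LEFT JOIN departments b ON a.dept_id = b.id

Result:
name  | department
------+-----------
Grace | Marketing 
Eve   | NULL      
Eli   | Operations
Sam   | Marketing 
Jack  | HR        
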